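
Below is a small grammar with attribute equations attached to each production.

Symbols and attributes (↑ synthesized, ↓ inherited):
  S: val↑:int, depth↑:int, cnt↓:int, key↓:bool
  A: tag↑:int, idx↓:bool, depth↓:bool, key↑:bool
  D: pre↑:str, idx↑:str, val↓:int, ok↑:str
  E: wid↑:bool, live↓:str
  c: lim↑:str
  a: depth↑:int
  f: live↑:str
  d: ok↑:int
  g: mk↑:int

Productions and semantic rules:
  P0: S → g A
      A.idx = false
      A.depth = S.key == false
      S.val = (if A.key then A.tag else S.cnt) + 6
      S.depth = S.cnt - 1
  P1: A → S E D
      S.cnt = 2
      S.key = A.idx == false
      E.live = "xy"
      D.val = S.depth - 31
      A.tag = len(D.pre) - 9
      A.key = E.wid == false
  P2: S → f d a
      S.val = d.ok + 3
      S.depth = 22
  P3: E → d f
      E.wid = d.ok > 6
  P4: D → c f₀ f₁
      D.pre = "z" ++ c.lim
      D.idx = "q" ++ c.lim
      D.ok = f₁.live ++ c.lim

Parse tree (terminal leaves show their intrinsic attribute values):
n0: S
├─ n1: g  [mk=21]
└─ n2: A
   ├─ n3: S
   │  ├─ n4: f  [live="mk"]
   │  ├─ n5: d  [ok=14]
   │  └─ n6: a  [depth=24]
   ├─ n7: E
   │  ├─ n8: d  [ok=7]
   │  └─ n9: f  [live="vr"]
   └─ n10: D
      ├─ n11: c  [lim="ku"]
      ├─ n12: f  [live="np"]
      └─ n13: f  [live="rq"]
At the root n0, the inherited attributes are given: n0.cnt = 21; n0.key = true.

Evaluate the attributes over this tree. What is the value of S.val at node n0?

1. n0.cnt = 21  [given at root]
2. n0.key = true  [given at root]
3. n1.mk = 21  [terminal]
4. n2.idx = false  [false]
5. n2.depth = false  [S.key == false]
6. n3.cnt = 2  [2]
7. n3.key = true  [A.idx == false]
8. n4.live = "mk"  [terminal]
9. n5.ok = 14  [terminal]
10. n6.depth = 24  [terminal]
11. n3.val = 17  [d.ok + 3]
12. n3.depth = 22  [22]
13. n7.live = "xy"  ["xy"]
14. n8.ok = 7  [terminal]
15. n9.live = "vr"  [terminal]
16. n7.wid = true  [d.ok > 6]
17. n10.val = -9  [S.depth - 31]
18. n11.lim = "ku"  [terminal]
19. n12.live = "np"  [terminal]
20. n13.live = "rq"  [terminal]
21. n10.pre = "zku"  ["z" ++ c.lim]
22. n10.idx = "qku"  ["q" ++ c.lim]
23. n10.ok = "rqku"  [f₁.live ++ c.lim]
24. n2.tag = -6  [len(D.pre) - 9]
25. n2.key = false  [E.wid == false]
26. n0.val = 27  [(if A.key then A.tag else S.cnt) + 6]
27. n0.depth = 20  [S.cnt - 1]

27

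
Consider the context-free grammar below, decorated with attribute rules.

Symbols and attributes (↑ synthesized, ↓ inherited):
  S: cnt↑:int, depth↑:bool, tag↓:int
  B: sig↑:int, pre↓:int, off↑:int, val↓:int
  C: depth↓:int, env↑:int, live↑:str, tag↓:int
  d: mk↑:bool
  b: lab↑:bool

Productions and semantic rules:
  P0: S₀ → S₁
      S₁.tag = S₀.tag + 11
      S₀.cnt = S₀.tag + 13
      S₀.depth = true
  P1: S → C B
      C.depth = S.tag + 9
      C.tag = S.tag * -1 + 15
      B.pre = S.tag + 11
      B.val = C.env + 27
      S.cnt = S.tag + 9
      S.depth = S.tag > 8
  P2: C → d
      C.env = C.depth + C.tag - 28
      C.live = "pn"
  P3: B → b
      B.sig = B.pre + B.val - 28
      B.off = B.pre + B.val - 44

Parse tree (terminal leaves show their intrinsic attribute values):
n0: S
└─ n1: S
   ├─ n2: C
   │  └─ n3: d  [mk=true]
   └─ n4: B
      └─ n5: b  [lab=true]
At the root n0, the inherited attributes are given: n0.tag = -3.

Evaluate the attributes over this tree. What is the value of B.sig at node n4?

1. n0.tag = -3  [given at root]
2. n1.tag = 8  [S₀.tag + 11]
3. n2.depth = 17  [S.tag + 9]
4. n2.tag = 7  [S.tag * -1 + 15]
5. n3.mk = true  [terminal]
6. n2.env = -4  [C.depth + C.tag - 28]
7. n2.live = "pn"  ["pn"]
8. n4.pre = 19  [S.tag + 11]
9. n4.val = 23  [C.env + 27]
10. n5.lab = true  [terminal]
11. n4.sig = 14  [B.pre + B.val - 28]
12. n4.off = -2  [B.pre + B.val - 44]
13. n1.cnt = 17  [S.tag + 9]
14. n1.depth = false  [S.tag > 8]
15. n0.cnt = 10  [S₀.tag + 13]
16. n0.depth = true  [true]

14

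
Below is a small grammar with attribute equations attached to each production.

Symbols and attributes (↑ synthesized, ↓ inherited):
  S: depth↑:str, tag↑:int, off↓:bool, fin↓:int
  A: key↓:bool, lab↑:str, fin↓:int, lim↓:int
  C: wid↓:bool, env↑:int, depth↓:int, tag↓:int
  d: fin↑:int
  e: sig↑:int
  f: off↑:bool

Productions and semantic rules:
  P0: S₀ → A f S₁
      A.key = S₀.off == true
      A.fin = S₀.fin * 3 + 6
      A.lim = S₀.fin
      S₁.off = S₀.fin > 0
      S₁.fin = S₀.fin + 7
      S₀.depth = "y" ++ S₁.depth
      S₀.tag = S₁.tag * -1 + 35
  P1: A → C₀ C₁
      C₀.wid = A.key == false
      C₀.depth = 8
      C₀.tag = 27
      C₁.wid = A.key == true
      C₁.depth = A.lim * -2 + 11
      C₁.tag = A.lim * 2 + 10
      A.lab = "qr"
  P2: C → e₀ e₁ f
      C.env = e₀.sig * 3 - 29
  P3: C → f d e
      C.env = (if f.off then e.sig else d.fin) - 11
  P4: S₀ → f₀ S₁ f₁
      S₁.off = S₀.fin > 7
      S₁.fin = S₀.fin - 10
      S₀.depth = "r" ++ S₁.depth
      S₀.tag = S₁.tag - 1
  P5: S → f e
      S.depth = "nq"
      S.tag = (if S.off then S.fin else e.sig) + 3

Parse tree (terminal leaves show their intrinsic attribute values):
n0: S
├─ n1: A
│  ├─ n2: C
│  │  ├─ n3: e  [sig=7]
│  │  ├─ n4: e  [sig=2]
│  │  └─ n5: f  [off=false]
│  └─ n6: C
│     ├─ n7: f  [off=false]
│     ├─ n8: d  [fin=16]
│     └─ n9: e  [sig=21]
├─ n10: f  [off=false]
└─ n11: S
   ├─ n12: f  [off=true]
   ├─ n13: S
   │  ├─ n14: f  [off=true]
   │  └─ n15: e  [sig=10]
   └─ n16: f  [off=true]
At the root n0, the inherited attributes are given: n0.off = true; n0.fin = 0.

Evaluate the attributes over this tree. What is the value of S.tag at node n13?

1. n0.off = true  [given at root]
2. n0.fin = 0  [given at root]
3. n1.key = true  [S₀.off == true]
4. n1.fin = 6  [S₀.fin * 3 + 6]
5. n1.lim = 0  [S₀.fin]
6. n2.wid = false  [A.key == false]
7. n2.depth = 8  [8]
8. n2.tag = 27  [27]
9. n3.sig = 7  [terminal]
10. n4.sig = 2  [terminal]
11. n5.off = false  [terminal]
12. n2.env = -8  [e₀.sig * 3 - 29]
13. n6.wid = true  [A.key == true]
14. n6.depth = 11  [A.lim * -2 + 11]
15. n6.tag = 10  [A.lim * 2 + 10]
16. n7.off = false  [terminal]
17. n8.fin = 16  [terminal]
18. n9.sig = 21  [terminal]
19. n6.env = 5  [(if f.off then e.sig else d.fin) - 11]
20. n1.lab = "qr"  ["qr"]
21. n10.off = false  [terminal]
22. n11.off = false  [S₀.fin > 0]
23. n11.fin = 7  [S₀.fin + 7]
24. n12.off = true  [terminal]
25. n13.off = false  [S₀.fin > 7]
26. n13.fin = -3  [S₀.fin - 10]
27. n14.off = true  [terminal]
28. n15.sig = 10  [terminal]
29. n13.depth = "nq"  ["nq"]
30. n13.tag = 13  [(if S.off then S.fin else e.sig) + 3]
31. n16.off = true  [terminal]
32. n11.depth = "rnq"  ["r" ++ S₁.depth]
33. n11.tag = 12  [S₁.tag - 1]
34. n0.depth = "yrnq"  ["y" ++ S₁.depth]
35. n0.tag = 23  [S₁.tag * -1 + 35]

13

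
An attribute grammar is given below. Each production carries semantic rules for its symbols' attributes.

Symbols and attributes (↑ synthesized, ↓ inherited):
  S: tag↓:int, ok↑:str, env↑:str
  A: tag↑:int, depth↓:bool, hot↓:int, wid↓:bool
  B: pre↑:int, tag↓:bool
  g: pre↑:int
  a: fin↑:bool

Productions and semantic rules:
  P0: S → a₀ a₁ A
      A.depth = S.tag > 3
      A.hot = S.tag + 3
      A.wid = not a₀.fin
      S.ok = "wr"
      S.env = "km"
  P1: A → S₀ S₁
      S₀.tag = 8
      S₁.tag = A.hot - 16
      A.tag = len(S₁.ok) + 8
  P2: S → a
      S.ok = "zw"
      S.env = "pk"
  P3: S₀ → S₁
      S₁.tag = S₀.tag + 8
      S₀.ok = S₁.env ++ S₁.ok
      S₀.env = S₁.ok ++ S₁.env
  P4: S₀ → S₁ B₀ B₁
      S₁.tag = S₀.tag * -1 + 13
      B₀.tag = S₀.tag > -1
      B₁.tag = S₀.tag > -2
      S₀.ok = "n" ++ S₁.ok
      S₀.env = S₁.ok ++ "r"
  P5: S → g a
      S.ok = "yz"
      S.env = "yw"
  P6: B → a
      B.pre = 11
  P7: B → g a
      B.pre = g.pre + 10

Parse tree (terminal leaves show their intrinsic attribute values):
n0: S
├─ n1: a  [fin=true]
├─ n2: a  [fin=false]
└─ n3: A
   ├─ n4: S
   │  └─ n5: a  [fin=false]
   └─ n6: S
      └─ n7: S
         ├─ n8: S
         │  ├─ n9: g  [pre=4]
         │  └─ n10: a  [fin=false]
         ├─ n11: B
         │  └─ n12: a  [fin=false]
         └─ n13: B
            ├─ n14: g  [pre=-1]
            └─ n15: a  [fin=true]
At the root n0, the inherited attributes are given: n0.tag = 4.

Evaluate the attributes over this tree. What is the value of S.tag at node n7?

1. n0.tag = 4  [given at root]
2. n1.fin = true  [terminal]
3. n2.fin = false  [terminal]
4. n3.depth = true  [S.tag > 3]
5. n3.hot = 7  [S.tag + 3]
6. n3.wid = false  [not a₀.fin]
7. n4.tag = 8  [8]
8. n5.fin = false  [terminal]
9. n4.ok = "zw"  ["zw"]
10. n4.env = "pk"  ["pk"]
11. n6.tag = -9  [A.hot - 16]
12. n7.tag = -1  [S₀.tag + 8]
13. n8.tag = 14  [S₀.tag * -1 + 13]
14. n9.pre = 4  [terminal]
15. n10.fin = false  [terminal]
16. n8.ok = "yz"  ["yz"]
17. n8.env = "yw"  ["yw"]
18. n11.tag = false  [S₀.tag > -1]
19. n12.fin = false  [terminal]
20. n11.pre = 11  [11]
21. n13.tag = true  [S₀.tag > -2]
22. n14.pre = -1  [terminal]
23. n15.fin = true  [terminal]
24. n13.pre = 9  [g.pre + 10]
25. n7.ok = "nyz"  ["n" ++ S₁.ok]
26. n7.env = "yzr"  [S₁.ok ++ "r"]
27. n6.ok = "yzrnyz"  [S₁.env ++ S₁.ok]
28. n6.env = "nyzyzr"  [S₁.ok ++ S₁.env]
29. n3.tag = 14  [len(S₁.ok) + 8]
30. n0.ok = "wr"  ["wr"]
31. n0.env = "km"  ["km"]

-1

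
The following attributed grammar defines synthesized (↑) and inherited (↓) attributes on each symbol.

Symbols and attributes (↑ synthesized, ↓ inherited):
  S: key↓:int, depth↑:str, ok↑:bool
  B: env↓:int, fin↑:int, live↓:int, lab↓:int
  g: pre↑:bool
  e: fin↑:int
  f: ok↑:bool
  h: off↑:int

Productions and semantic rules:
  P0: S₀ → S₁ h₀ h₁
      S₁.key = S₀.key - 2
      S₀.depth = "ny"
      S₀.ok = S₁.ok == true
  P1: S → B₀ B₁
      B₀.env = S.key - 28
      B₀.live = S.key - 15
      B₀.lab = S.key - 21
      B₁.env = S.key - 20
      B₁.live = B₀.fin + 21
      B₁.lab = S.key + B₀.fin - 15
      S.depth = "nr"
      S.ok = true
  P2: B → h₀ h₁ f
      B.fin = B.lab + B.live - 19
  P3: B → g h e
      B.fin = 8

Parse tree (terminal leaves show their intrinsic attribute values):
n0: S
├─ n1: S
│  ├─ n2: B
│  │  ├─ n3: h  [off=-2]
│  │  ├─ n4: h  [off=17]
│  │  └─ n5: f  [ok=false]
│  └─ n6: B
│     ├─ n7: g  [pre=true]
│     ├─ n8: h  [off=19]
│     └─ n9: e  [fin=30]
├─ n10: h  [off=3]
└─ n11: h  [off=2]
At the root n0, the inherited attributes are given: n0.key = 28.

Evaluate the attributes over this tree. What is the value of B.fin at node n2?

1. n0.key = 28  [given at root]
2. n1.key = 26  [S₀.key - 2]
3. n2.env = -2  [S.key - 28]
4. n2.live = 11  [S.key - 15]
5. n2.lab = 5  [S.key - 21]
6. n3.off = -2  [terminal]
7. n4.off = 17  [terminal]
8. n5.ok = false  [terminal]
9. n2.fin = -3  [B.lab + B.live - 19]
10. n6.env = 6  [S.key - 20]
11. n6.live = 18  [B₀.fin + 21]
12. n6.lab = 8  [S.key + B₀.fin - 15]
13. n7.pre = true  [terminal]
14. n8.off = 19  [terminal]
15. n9.fin = 30  [terminal]
16. n6.fin = 8  [8]
17. n1.depth = "nr"  ["nr"]
18. n1.ok = true  [true]
19. n10.off = 3  [terminal]
20. n11.off = 2  [terminal]
21. n0.depth = "ny"  ["ny"]
22. n0.ok = true  [S₁.ok == true]

-3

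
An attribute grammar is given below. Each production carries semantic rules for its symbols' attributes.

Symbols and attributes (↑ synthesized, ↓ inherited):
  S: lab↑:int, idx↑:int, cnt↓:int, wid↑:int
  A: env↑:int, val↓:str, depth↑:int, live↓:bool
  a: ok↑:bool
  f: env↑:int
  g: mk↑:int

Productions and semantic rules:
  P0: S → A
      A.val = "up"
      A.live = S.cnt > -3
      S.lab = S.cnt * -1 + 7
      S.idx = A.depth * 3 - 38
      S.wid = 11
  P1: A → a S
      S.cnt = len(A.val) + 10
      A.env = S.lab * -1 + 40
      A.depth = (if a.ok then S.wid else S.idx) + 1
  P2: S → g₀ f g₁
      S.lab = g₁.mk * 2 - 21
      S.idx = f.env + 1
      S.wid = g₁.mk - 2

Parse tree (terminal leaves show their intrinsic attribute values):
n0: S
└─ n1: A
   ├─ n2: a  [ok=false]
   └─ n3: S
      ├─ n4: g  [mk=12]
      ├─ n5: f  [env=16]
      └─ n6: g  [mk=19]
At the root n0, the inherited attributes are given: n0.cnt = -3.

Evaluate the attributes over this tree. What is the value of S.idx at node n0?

16

1. n0.cnt = -3  [given at root]
2. n1.val = "up"  ["up"]
3. n1.live = false  [S.cnt > -3]
4. n2.ok = false  [terminal]
5. n3.cnt = 12  [len(A.val) + 10]
6. n4.mk = 12  [terminal]
7. n5.env = 16  [terminal]
8. n6.mk = 19  [terminal]
9. n3.lab = 17  [g₁.mk * 2 - 21]
10. n3.idx = 17  [f.env + 1]
11. n3.wid = 17  [g₁.mk - 2]
12. n1.env = 23  [S.lab * -1 + 40]
13. n1.depth = 18  [(if a.ok then S.wid else S.idx) + 1]
14. n0.lab = 10  [S.cnt * -1 + 7]
15. n0.idx = 16  [A.depth * 3 - 38]
16. n0.wid = 11  [11]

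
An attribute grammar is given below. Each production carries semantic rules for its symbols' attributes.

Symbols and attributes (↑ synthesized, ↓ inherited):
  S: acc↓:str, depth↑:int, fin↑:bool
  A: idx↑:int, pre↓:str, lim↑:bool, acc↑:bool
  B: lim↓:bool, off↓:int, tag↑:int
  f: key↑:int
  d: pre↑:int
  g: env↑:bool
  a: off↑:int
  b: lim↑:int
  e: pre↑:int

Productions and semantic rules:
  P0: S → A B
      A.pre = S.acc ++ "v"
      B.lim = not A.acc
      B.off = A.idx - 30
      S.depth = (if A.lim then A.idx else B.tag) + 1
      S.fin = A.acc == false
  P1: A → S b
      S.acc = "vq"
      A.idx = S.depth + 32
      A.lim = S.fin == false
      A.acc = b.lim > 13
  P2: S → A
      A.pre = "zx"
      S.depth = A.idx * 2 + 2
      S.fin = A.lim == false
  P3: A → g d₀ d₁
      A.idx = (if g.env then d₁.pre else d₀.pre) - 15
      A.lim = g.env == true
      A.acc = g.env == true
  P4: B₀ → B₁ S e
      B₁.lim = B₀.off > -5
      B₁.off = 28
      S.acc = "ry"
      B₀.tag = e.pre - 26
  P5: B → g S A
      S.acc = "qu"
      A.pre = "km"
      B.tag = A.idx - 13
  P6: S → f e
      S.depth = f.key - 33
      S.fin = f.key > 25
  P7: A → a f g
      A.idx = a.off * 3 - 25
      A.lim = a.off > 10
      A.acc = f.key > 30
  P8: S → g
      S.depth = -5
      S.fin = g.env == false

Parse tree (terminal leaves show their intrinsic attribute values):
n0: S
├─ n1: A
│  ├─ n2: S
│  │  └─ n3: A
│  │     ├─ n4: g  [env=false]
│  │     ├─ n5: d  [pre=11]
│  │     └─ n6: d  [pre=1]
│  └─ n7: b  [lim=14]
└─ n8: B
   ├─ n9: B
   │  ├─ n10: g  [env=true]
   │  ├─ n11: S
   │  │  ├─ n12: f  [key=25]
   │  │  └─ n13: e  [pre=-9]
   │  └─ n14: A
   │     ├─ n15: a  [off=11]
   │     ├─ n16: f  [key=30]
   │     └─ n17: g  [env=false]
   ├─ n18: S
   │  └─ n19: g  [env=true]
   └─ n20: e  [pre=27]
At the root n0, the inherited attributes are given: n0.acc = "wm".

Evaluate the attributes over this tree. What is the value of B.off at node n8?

-4

1. n0.acc = "wm"  [given at root]
2. n1.pre = "wmv"  [S.acc ++ "v"]
3. n2.acc = "vq"  ["vq"]
4. n3.pre = "zx"  ["zx"]
5. n4.env = false  [terminal]
6. n5.pre = 11  [terminal]
7. n6.pre = 1  [terminal]
8. n3.idx = -4  [(if g.env then d₁.pre else d₀.pre) - 15]
9. n3.lim = false  [g.env == true]
10. n3.acc = false  [g.env == true]
11. n2.depth = -6  [A.idx * 2 + 2]
12. n2.fin = true  [A.lim == false]
13. n7.lim = 14  [terminal]
14. n1.idx = 26  [S.depth + 32]
15. n1.lim = false  [S.fin == false]
16. n1.acc = true  [b.lim > 13]
17. n8.lim = false  [not A.acc]
18. n8.off = -4  [A.idx - 30]
19. n9.lim = true  [B₀.off > -5]
20. n9.off = 28  [28]
21. n10.env = true  [terminal]
22. n11.acc = "qu"  ["qu"]
23. n12.key = 25  [terminal]
24. n13.pre = -9  [terminal]
25. n11.depth = -8  [f.key - 33]
26. n11.fin = false  [f.key > 25]
27. n14.pre = "km"  ["km"]
28. n15.off = 11  [terminal]
29. n16.key = 30  [terminal]
30. n17.env = false  [terminal]
31. n14.idx = 8  [a.off * 3 - 25]
32. n14.lim = true  [a.off > 10]
33. n14.acc = false  [f.key > 30]
34. n9.tag = -5  [A.idx - 13]
35. n18.acc = "ry"  ["ry"]
36. n19.env = true  [terminal]
37. n18.depth = -5  [-5]
38. n18.fin = false  [g.env == false]
39. n20.pre = 27  [terminal]
40. n8.tag = 1  [e.pre - 26]
41. n0.depth = 2  [(if A.lim then A.idx else B.tag) + 1]
42. n0.fin = false  [A.acc == false]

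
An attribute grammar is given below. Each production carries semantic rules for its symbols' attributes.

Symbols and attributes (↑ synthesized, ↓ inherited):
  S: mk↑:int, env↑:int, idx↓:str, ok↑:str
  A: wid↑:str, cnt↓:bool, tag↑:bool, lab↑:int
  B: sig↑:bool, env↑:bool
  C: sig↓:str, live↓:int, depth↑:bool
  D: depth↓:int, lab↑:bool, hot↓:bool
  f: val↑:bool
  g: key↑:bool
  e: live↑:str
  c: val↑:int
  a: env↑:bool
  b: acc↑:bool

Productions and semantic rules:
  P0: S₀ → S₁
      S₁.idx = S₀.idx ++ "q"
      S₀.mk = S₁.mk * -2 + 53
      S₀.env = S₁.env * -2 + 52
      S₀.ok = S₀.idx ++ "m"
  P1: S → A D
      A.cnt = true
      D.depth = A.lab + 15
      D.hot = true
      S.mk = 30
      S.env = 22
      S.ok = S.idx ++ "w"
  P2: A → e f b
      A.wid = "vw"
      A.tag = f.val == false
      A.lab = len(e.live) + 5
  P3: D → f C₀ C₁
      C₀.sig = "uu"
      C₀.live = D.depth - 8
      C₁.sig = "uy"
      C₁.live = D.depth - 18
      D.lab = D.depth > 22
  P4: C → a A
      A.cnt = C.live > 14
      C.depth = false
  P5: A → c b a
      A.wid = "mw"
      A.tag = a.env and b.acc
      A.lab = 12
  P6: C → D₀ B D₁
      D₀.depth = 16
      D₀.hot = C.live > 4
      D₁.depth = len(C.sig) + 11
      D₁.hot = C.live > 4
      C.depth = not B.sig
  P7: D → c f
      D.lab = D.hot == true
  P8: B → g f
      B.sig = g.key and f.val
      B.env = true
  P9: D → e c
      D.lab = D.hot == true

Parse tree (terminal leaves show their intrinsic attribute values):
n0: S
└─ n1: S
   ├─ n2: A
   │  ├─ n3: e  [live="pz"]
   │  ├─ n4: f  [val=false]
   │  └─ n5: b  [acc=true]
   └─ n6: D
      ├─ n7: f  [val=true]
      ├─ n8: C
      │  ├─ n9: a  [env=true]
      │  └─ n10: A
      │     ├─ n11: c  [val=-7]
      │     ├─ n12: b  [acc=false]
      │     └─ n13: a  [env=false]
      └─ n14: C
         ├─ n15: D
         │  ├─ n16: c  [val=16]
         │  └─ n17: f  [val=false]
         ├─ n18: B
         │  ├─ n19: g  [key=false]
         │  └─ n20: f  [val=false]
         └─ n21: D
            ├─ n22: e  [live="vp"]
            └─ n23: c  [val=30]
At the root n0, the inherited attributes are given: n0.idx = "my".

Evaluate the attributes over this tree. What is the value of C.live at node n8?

14

1. n0.idx = "my"  [given at root]
2. n1.idx = "myq"  [S₀.idx ++ "q"]
3. n2.cnt = true  [true]
4. n3.live = "pz"  [terminal]
5. n4.val = false  [terminal]
6. n5.acc = true  [terminal]
7. n2.wid = "vw"  ["vw"]
8. n2.tag = true  [f.val == false]
9. n2.lab = 7  [len(e.live) + 5]
10. n6.depth = 22  [A.lab + 15]
11. n6.hot = true  [true]
12. n7.val = true  [terminal]
13. n8.sig = "uu"  ["uu"]
14. n8.live = 14  [D.depth - 8]
15. n9.env = true  [terminal]
16. n10.cnt = false  [C.live > 14]
17. n11.val = -7  [terminal]
18. n12.acc = false  [terminal]
19. n13.env = false  [terminal]
20. n10.wid = "mw"  ["mw"]
21. n10.tag = false  [a.env and b.acc]
22. n10.lab = 12  [12]
23. n8.depth = false  [false]
24. n14.sig = "uy"  ["uy"]
25. n14.live = 4  [D.depth - 18]
26. n15.depth = 16  [16]
27. n15.hot = false  [C.live > 4]
28. n16.val = 16  [terminal]
29. n17.val = false  [terminal]
30. n15.lab = false  [D.hot == true]
31. n19.key = false  [terminal]
32. n20.val = false  [terminal]
33. n18.sig = false  [g.key and f.val]
34. n18.env = true  [true]
35. n21.depth = 13  [len(C.sig) + 11]
36. n21.hot = false  [C.live > 4]
37. n22.live = "vp"  [terminal]
38. n23.val = 30  [terminal]
39. n21.lab = false  [D.hot == true]
40. n14.depth = true  [not B.sig]
41. n6.lab = false  [D.depth > 22]
42. n1.mk = 30  [30]
43. n1.env = 22  [22]
44. n1.ok = "myqw"  [S.idx ++ "w"]
45. n0.mk = -7  [S₁.mk * -2 + 53]
46. n0.env = 8  [S₁.env * -2 + 52]
47. n0.ok = "mym"  [S₀.idx ++ "m"]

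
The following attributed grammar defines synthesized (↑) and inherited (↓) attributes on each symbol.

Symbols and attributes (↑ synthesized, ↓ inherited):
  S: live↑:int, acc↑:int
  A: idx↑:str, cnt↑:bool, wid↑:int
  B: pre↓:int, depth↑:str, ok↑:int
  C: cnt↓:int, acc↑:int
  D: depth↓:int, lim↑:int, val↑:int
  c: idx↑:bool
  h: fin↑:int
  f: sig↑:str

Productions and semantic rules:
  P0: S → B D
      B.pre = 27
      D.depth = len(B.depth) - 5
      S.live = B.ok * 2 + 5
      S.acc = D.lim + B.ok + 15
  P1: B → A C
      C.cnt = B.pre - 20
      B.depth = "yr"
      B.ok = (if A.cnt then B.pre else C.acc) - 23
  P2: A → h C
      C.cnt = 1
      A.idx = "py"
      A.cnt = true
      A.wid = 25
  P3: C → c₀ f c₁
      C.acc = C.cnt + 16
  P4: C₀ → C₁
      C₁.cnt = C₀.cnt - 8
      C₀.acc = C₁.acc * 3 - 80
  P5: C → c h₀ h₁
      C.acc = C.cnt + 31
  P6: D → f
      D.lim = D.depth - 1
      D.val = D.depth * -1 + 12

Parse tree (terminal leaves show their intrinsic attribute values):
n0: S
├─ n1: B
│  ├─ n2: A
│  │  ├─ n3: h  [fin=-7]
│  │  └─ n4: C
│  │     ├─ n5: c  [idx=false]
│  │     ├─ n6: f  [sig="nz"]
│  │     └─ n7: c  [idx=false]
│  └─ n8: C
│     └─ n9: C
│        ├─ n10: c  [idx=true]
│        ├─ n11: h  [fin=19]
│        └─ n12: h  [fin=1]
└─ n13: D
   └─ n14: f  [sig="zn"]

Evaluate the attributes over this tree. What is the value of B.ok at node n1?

1. n1.pre = 27  [27]
2. n3.fin = -7  [terminal]
3. n4.cnt = 1  [1]
4. n5.idx = false  [terminal]
5. n6.sig = "nz"  [terminal]
6. n7.idx = false  [terminal]
7. n4.acc = 17  [C.cnt + 16]
8. n2.idx = "py"  ["py"]
9. n2.cnt = true  [true]
10. n2.wid = 25  [25]
11. n8.cnt = 7  [B.pre - 20]
12. n9.cnt = -1  [C₀.cnt - 8]
13. n10.idx = true  [terminal]
14. n11.fin = 19  [terminal]
15. n12.fin = 1  [terminal]
16. n9.acc = 30  [C.cnt + 31]
17. n8.acc = 10  [C₁.acc * 3 - 80]
18. n1.depth = "yr"  ["yr"]
19. n1.ok = 4  [(if A.cnt then B.pre else C.acc) - 23]
20. n13.depth = -3  [len(B.depth) - 5]
21. n14.sig = "zn"  [terminal]
22. n13.lim = -4  [D.depth - 1]
23. n13.val = 15  [D.depth * -1 + 12]
24. n0.live = 13  [B.ok * 2 + 5]
25. n0.acc = 15  [D.lim + B.ok + 15]

4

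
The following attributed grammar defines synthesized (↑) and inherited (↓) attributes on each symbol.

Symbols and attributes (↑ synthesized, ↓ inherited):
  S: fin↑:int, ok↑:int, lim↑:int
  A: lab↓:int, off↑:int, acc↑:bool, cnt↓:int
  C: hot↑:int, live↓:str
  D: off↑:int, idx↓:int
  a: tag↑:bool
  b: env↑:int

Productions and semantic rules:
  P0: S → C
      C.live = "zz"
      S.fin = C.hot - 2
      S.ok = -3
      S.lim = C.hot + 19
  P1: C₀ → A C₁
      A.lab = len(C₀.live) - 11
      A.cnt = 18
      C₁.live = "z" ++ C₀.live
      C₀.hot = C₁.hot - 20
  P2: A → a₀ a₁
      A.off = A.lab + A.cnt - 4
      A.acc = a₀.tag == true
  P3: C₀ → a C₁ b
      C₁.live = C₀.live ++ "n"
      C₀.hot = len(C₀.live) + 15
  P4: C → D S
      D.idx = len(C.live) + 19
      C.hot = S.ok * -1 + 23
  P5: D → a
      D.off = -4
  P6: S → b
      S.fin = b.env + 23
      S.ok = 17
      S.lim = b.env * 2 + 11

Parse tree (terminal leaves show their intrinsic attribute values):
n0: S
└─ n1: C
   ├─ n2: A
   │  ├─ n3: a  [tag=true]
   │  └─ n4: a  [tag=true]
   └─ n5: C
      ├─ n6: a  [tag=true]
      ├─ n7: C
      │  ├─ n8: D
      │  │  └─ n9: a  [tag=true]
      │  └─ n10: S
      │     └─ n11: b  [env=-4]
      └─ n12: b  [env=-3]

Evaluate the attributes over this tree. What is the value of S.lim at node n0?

1. n1.live = "zz"  ["zz"]
2. n2.lab = -9  [len(C₀.live) - 11]
3. n2.cnt = 18  [18]
4. n3.tag = true  [terminal]
5. n4.tag = true  [terminal]
6. n2.off = 5  [A.lab + A.cnt - 4]
7. n2.acc = true  [a₀.tag == true]
8. n5.live = "zzz"  ["z" ++ C₀.live]
9. n6.tag = true  [terminal]
10. n7.live = "zzzn"  [C₀.live ++ "n"]
11. n8.idx = 23  [len(C.live) + 19]
12. n9.tag = true  [terminal]
13. n8.off = -4  [-4]
14. n11.env = -4  [terminal]
15. n10.fin = 19  [b.env + 23]
16. n10.ok = 17  [17]
17. n10.lim = 3  [b.env * 2 + 11]
18. n7.hot = 6  [S.ok * -1 + 23]
19. n12.env = -3  [terminal]
20. n5.hot = 18  [len(C₀.live) + 15]
21. n1.hot = -2  [C₁.hot - 20]
22. n0.fin = -4  [C.hot - 2]
23. n0.ok = -3  [-3]
24. n0.lim = 17  [C.hot + 19]

17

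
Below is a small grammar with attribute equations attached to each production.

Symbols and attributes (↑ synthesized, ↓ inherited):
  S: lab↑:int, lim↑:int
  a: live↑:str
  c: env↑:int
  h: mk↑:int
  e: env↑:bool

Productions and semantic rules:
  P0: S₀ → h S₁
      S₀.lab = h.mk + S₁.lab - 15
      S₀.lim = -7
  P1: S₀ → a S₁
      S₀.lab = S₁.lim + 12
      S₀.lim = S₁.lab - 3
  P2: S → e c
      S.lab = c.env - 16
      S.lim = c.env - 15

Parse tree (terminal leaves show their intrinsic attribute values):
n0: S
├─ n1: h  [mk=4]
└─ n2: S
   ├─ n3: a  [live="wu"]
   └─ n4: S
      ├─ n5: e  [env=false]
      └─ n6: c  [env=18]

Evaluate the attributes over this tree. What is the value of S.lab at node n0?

4

1. n1.mk = 4  [terminal]
2. n3.live = "wu"  [terminal]
3. n5.env = false  [terminal]
4. n6.env = 18  [terminal]
5. n4.lab = 2  [c.env - 16]
6. n4.lim = 3  [c.env - 15]
7. n2.lab = 15  [S₁.lim + 12]
8. n2.lim = -1  [S₁.lab - 3]
9. n0.lab = 4  [h.mk + S₁.lab - 15]
10. n0.lim = -7  [-7]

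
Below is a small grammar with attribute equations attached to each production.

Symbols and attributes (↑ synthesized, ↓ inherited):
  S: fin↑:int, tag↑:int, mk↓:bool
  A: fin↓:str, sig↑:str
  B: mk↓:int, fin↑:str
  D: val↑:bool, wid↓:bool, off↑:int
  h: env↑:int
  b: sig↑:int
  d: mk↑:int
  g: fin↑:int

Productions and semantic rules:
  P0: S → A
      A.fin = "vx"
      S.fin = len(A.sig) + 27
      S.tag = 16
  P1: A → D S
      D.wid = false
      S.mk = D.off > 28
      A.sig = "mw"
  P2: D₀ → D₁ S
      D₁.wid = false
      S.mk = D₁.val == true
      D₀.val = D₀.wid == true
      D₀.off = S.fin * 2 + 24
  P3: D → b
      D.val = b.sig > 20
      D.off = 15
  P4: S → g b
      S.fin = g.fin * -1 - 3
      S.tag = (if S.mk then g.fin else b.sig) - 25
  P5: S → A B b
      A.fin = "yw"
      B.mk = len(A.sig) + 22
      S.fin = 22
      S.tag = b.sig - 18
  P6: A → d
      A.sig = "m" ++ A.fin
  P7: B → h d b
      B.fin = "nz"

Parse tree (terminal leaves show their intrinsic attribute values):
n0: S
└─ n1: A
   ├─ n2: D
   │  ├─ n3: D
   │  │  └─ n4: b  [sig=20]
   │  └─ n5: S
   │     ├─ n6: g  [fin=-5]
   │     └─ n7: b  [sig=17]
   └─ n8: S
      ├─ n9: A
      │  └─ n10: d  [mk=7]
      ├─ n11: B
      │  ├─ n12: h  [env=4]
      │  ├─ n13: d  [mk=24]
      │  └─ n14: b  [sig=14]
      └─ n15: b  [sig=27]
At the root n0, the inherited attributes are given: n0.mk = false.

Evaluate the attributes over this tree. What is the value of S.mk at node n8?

1. n0.mk = false  [given at root]
2. n1.fin = "vx"  ["vx"]
3. n2.wid = false  [false]
4. n3.wid = false  [false]
5. n4.sig = 20  [terminal]
6. n3.val = false  [b.sig > 20]
7. n3.off = 15  [15]
8. n5.mk = false  [D₁.val == true]
9. n6.fin = -5  [terminal]
10. n7.sig = 17  [terminal]
11. n5.fin = 2  [g.fin * -1 - 3]
12. n5.tag = -8  [(if S.mk then g.fin else b.sig) - 25]
13. n2.val = false  [D₀.wid == true]
14. n2.off = 28  [S.fin * 2 + 24]
15. n8.mk = false  [D.off > 28]
16. n9.fin = "yw"  ["yw"]
17. n10.mk = 7  [terminal]
18. n9.sig = "myw"  ["m" ++ A.fin]
19. n11.mk = 25  [len(A.sig) + 22]
20. n12.env = 4  [terminal]
21. n13.mk = 24  [terminal]
22. n14.sig = 14  [terminal]
23. n11.fin = "nz"  ["nz"]
24. n15.sig = 27  [terminal]
25. n8.fin = 22  [22]
26. n8.tag = 9  [b.sig - 18]
27. n1.sig = "mw"  ["mw"]
28. n0.fin = 29  [len(A.sig) + 27]
29. n0.tag = 16  [16]

false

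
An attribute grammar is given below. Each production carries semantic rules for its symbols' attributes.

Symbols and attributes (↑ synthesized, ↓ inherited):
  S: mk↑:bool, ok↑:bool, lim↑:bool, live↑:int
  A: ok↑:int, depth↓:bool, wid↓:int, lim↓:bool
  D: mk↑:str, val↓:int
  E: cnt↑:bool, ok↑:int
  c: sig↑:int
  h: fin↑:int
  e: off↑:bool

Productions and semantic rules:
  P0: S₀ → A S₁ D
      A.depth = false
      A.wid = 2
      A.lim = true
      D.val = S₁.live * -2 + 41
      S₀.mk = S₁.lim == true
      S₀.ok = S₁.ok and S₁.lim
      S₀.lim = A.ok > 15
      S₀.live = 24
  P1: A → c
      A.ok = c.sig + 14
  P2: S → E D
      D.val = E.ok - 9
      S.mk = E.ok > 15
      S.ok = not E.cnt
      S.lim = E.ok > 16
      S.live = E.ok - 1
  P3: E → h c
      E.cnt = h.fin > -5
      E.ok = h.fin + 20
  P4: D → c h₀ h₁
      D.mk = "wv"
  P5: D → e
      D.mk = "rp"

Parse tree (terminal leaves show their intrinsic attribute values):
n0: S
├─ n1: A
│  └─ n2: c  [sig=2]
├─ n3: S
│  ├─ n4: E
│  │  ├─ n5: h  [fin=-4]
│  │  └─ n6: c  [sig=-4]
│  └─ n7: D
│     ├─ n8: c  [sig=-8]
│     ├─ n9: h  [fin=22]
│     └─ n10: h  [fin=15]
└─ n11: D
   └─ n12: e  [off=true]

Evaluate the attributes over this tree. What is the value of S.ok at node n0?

false

1. n1.depth = false  [false]
2. n1.wid = 2  [2]
3. n1.lim = true  [true]
4. n2.sig = 2  [terminal]
5. n1.ok = 16  [c.sig + 14]
6. n5.fin = -4  [terminal]
7. n6.sig = -4  [terminal]
8. n4.cnt = true  [h.fin > -5]
9. n4.ok = 16  [h.fin + 20]
10. n7.val = 7  [E.ok - 9]
11. n8.sig = -8  [terminal]
12. n9.fin = 22  [terminal]
13. n10.fin = 15  [terminal]
14. n7.mk = "wv"  ["wv"]
15. n3.mk = true  [E.ok > 15]
16. n3.ok = false  [not E.cnt]
17. n3.lim = false  [E.ok > 16]
18. n3.live = 15  [E.ok - 1]
19. n11.val = 11  [S₁.live * -2 + 41]
20. n12.off = true  [terminal]
21. n11.mk = "rp"  ["rp"]
22. n0.mk = false  [S₁.lim == true]
23. n0.ok = false  [S₁.ok and S₁.lim]
24. n0.lim = true  [A.ok > 15]
25. n0.live = 24  [24]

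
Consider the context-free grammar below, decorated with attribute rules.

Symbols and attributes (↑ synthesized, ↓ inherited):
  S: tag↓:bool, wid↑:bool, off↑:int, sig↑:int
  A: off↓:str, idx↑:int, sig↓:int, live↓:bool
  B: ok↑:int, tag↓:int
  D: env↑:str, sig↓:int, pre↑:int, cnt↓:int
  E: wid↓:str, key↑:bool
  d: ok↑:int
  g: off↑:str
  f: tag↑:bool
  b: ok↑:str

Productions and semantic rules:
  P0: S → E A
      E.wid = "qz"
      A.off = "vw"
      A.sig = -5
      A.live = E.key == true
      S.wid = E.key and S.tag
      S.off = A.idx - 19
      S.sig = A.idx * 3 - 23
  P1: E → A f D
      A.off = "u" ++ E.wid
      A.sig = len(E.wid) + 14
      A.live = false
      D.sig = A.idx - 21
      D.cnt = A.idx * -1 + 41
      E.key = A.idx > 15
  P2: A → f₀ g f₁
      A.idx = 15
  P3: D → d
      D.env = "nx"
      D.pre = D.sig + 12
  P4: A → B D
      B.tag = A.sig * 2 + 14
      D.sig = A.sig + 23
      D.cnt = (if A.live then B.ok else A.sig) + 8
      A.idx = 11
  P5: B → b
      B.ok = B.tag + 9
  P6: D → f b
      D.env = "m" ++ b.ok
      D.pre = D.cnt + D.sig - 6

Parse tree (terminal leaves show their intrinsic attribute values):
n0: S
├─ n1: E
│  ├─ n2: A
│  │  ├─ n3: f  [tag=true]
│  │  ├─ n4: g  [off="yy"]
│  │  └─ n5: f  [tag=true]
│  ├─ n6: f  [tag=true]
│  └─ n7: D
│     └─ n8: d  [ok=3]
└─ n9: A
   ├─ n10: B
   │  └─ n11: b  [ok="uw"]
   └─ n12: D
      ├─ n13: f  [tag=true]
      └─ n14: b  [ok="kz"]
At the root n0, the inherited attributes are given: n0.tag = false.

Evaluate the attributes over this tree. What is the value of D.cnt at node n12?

3

1. n0.tag = false  [given at root]
2. n1.wid = "qz"  ["qz"]
3. n2.off = "uqz"  ["u" ++ E.wid]
4. n2.sig = 16  [len(E.wid) + 14]
5. n2.live = false  [false]
6. n3.tag = true  [terminal]
7. n4.off = "yy"  [terminal]
8. n5.tag = true  [terminal]
9. n2.idx = 15  [15]
10. n6.tag = true  [terminal]
11. n7.sig = -6  [A.idx - 21]
12. n7.cnt = 26  [A.idx * -1 + 41]
13. n8.ok = 3  [terminal]
14. n7.env = "nx"  ["nx"]
15. n7.pre = 6  [D.sig + 12]
16. n1.key = false  [A.idx > 15]
17. n9.off = "vw"  ["vw"]
18. n9.sig = -5  [-5]
19. n9.live = false  [E.key == true]
20. n10.tag = 4  [A.sig * 2 + 14]
21. n11.ok = "uw"  [terminal]
22. n10.ok = 13  [B.tag + 9]
23. n12.sig = 18  [A.sig + 23]
24. n12.cnt = 3  [(if A.live then B.ok else A.sig) + 8]
25. n13.tag = true  [terminal]
26. n14.ok = "kz"  [terminal]
27. n12.env = "mkz"  ["m" ++ b.ok]
28. n12.pre = 15  [D.cnt + D.sig - 6]
29. n9.idx = 11  [11]
30. n0.wid = false  [E.key and S.tag]
31. n0.off = -8  [A.idx - 19]
32. n0.sig = 10  [A.idx * 3 - 23]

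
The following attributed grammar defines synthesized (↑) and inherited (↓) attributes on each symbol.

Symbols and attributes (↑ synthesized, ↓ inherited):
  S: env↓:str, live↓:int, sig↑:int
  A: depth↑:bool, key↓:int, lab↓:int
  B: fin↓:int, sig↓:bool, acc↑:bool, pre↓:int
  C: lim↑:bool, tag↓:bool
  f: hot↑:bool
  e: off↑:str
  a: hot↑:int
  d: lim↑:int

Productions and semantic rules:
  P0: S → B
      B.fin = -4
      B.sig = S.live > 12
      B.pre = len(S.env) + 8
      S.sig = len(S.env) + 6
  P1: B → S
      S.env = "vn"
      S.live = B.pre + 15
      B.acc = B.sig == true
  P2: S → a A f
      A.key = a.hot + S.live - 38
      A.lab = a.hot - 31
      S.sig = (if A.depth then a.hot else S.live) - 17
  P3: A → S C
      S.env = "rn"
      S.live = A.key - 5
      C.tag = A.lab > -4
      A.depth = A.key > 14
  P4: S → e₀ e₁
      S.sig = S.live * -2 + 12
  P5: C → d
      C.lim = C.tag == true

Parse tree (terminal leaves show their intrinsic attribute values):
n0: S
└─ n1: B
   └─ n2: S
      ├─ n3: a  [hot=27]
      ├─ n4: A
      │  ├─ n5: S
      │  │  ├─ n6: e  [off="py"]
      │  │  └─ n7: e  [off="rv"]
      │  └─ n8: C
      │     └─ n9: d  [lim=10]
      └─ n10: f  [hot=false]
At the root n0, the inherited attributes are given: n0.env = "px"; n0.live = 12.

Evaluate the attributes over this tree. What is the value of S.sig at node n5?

-6

1. n0.env = "px"  [given at root]
2. n0.live = 12  [given at root]
3. n1.fin = -4  [-4]
4. n1.sig = false  [S.live > 12]
5. n1.pre = 10  [len(S.env) + 8]
6. n2.env = "vn"  ["vn"]
7. n2.live = 25  [B.pre + 15]
8. n3.hot = 27  [terminal]
9. n4.key = 14  [a.hot + S.live - 38]
10. n4.lab = -4  [a.hot - 31]
11. n5.env = "rn"  ["rn"]
12. n5.live = 9  [A.key - 5]
13. n6.off = "py"  [terminal]
14. n7.off = "rv"  [terminal]
15. n5.sig = -6  [S.live * -2 + 12]
16. n8.tag = false  [A.lab > -4]
17. n9.lim = 10  [terminal]
18. n8.lim = false  [C.tag == true]
19. n4.depth = false  [A.key > 14]
20. n10.hot = false  [terminal]
21. n2.sig = 8  [(if A.depth then a.hot else S.live) - 17]
22. n1.acc = false  [B.sig == true]
23. n0.sig = 8  [len(S.env) + 6]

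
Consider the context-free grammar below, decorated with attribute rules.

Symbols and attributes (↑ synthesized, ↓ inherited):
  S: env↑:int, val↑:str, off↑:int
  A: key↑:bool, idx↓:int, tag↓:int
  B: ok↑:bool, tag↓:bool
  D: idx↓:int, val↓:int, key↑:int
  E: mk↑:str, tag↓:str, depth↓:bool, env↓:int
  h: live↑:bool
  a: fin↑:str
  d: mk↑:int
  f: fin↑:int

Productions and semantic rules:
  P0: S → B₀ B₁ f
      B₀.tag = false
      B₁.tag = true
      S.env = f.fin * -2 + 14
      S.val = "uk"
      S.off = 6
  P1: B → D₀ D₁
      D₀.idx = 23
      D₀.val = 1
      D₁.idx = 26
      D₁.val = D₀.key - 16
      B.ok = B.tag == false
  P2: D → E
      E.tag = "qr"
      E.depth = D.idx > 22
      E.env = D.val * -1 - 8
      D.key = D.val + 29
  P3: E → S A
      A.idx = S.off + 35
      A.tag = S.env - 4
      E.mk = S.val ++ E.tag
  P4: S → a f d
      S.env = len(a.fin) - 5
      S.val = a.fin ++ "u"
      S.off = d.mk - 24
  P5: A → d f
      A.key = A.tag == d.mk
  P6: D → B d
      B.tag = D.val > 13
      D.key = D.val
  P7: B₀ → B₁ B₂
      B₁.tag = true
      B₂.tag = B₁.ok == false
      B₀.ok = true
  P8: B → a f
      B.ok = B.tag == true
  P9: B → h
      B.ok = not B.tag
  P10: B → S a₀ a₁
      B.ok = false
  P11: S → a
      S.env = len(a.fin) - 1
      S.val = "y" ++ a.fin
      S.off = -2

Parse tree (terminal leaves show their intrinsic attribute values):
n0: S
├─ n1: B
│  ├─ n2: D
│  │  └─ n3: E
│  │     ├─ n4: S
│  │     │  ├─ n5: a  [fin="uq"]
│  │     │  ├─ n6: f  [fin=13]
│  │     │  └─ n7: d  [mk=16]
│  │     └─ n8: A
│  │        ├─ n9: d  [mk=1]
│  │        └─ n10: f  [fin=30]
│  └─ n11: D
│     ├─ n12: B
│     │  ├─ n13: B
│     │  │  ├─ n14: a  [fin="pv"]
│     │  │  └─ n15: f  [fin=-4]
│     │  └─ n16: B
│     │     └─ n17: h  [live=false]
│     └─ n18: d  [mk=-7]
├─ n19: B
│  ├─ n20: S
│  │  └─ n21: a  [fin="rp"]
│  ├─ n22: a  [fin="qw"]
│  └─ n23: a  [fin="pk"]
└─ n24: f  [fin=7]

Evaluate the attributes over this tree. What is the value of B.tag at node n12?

true

1. n1.tag = false  [false]
2. n2.idx = 23  [23]
3. n2.val = 1  [1]
4. n3.tag = "qr"  ["qr"]
5. n3.depth = true  [D.idx > 22]
6. n3.env = -9  [D.val * -1 - 8]
7. n5.fin = "uq"  [terminal]
8. n6.fin = 13  [terminal]
9. n7.mk = 16  [terminal]
10. n4.env = -3  [len(a.fin) - 5]
11. n4.val = "uqu"  [a.fin ++ "u"]
12. n4.off = -8  [d.mk - 24]
13. n8.idx = 27  [S.off + 35]
14. n8.tag = -7  [S.env - 4]
15. n9.mk = 1  [terminal]
16. n10.fin = 30  [terminal]
17. n8.key = false  [A.tag == d.mk]
18. n3.mk = "uquqr"  [S.val ++ E.tag]
19. n2.key = 30  [D.val + 29]
20. n11.idx = 26  [26]
21. n11.val = 14  [D₀.key - 16]
22. n12.tag = true  [D.val > 13]
23. n13.tag = true  [true]
24. n14.fin = "pv"  [terminal]
25. n15.fin = -4  [terminal]
26. n13.ok = true  [B.tag == true]
27. n16.tag = false  [B₁.ok == false]
28. n17.live = false  [terminal]
29. n16.ok = true  [not B.tag]
30. n12.ok = true  [true]
31. n18.mk = -7  [terminal]
32. n11.key = 14  [D.val]
33. n1.ok = true  [B.tag == false]
34. n19.tag = true  [true]
35. n21.fin = "rp"  [terminal]
36. n20.env = 1  [len(a.fin) - 1]
37. n20.val = "yrp"  ["y" ++ a.fin]
38. n20.off = -2  [-2]
39. n22.fin = "qw"  [terminal]
40. n23.fin = "pk"  [terminal]
41. n19.ok = false  [false]
42. n24.fin = 7  [terminal]
43. n0.env = 0  [f.fin * -2 + 14]
44. n0.val = "uk"  ["uk"]
45. n0.off = 6  [6]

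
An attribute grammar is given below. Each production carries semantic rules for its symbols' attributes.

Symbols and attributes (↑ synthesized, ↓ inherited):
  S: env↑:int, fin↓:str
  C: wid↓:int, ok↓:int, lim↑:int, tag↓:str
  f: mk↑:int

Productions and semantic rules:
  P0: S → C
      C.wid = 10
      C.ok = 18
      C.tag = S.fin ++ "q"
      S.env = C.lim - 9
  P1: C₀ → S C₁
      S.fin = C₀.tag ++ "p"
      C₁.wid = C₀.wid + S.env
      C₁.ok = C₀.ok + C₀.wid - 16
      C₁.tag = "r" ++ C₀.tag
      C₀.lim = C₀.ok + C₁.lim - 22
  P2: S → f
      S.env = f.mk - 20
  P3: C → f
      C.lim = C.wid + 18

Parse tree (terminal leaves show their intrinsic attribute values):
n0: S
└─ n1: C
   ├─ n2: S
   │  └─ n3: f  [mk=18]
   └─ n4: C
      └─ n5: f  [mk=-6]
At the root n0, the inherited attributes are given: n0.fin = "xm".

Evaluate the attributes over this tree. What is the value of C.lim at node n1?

1. n0.fin = "xm"  [given at root]
2. n1.wid = 10  [10]
3. n1.ok = 18  [18]
4. n1.tag = "xmq"  [S.fin ++ "q"]
5. n2.fin = "xmqp"  [C₀.tag ++ "p"]
6. n3.mk = 18  [terminal]
7. n2.env = -2  [f.mk - 20]
8. n4.wid = 8  [C₀.wid + S.env]
9. n4.ok = 12  [C₀.ok + C₀.wid - 16]
10. n4.tag = "rxmq"  ["r" ++ C₀.tag]
11. n5.mk = -6  [terminal]
12. n4.lim = 26  [C.wid + 18]
13. n1.lim = 22  [C₀.ok + C₁.lim - 22]
14. n0.env = 13  [C.lim - 9]

22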